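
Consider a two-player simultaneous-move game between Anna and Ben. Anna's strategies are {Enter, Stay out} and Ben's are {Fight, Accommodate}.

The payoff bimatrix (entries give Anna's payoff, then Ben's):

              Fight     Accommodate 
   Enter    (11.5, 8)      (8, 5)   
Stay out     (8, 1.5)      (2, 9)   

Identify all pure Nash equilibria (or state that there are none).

(Enter, Fight)

(Enter, Fight): Anna gets 11.5 ≥ 8 from Stay out, and Ben gets 8 ≥ 5 from Accommodate — Nash equilibrium.
(Enter, Accommodate): Ben prefers Fight (8 > 5) — not an equilibrium.
(Stay out, Fight): Anna prefers Enter (11.5 > 8); Ben prefers Accommodate (9 > 1.5) — not an equilibrium.
(Stay out, Accommodate): Anna prefers Enter (8 > 2) — not an equilibrium.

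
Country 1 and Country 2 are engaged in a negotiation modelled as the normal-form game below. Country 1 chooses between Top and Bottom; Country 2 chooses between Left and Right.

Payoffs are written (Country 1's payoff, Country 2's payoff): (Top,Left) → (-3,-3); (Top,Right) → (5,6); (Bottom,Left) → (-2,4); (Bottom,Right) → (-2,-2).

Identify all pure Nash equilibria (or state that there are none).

(Top, Right) and (Bottom, Left)

(Top, Left): Country 1 prefers Bottom (-2 > -3); Country 2 prefers Right (6 > -3) — not an equilibrium.
(Top, Right): Country 1 gets 5 ≥ -2 from Bottom, and Country 2 gets 6 ≥ -3 from Left — Nash equilibrium.
(Bottom, Left): Country 1 gets -2 ≥ -3 from Top, and Country 2 gets 4 ≥ -2 from Right — Nash equilibrium.
(Bottom, Right): Country 1 prefers Top (5 > -2); Country 2 prefers Left (4 > -2) — not an equilibrium.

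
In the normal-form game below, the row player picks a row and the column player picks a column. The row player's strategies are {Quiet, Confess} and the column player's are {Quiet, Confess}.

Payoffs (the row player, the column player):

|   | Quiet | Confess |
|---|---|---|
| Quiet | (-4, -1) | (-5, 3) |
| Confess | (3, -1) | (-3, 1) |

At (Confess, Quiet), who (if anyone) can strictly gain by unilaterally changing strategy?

The column player

The row player at (Confess, Quiet) earns 3; deviating to Quiet yields -4 — not better.
The column player earns -1; deviating to Confess yields 1 — a strict improvement.
Only the column player has a strictly profitable deviation.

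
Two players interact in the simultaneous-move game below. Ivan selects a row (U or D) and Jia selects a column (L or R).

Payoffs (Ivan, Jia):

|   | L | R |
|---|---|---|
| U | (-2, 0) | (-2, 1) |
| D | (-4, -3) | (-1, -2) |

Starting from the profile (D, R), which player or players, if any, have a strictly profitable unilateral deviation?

Neither

Ivan at (D, R) earns -1; deviating to U yields -2 — not better.
Jia earns -2; deviating to L yields -3 — not better.
Neither player can strictly improve; the profile is a Nash equilibrium.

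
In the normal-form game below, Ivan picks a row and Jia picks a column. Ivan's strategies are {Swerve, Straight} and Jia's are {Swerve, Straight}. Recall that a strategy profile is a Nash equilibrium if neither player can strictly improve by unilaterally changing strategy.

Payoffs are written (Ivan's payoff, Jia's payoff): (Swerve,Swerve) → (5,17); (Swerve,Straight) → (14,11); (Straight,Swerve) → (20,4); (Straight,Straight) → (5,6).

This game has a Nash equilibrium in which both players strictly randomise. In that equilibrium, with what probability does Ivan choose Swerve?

1/4

Let x be the probability that Ivan plays Swerve. In a completely mixed equilibrium, Jia must be indifferent between Swerve and Straight.
Jia's expected payoff from Swerve is 17x + 4(1−x); from Straight it is 11x + 6(1−x).
Setting these equal: 13x + 4 = 5x + 6, so x = 1/4.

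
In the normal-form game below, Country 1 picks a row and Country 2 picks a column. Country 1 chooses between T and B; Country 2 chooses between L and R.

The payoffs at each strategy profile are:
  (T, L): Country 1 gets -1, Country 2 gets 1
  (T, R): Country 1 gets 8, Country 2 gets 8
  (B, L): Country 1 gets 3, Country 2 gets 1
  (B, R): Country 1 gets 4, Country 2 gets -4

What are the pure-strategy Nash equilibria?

(T, L): Country 1 prefers B (3 > -1); Country 2 prefers R (8 > 1) — not an equilibrium.
(T, R): Country 1 gets 8 ≥ 4 from B, and Country 2 gets 8 ≥ 1 from L — Nash equilibrium.
(B, L): Country 1 gets 3 ≥ -1 from T, and Country 2 gets 1 ≥ -4 from R — Nash equilibrium.
(B, R): Country 1 prefers T (8 > 4); Country 2 prefers L (1 > -4) — not an equilibrium.

(T, R) and (B, L)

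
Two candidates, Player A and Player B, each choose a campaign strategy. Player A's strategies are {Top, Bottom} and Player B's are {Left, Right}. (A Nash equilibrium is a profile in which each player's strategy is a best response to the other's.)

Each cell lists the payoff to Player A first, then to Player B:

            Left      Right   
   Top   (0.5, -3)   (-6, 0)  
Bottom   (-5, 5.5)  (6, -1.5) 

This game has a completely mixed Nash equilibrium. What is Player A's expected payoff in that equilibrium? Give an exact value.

First find q, the probability Player B plays Left, from Player A's indifference between Top and Bottom: 0.5q − 6(1−q) = −5q + 6(1−q), giving q = 24/35.
Since Player A is indifferent in equilibrium, Player A's expected payoff equals the payoff from either row against (24/35, 11/35). Using Top: 0.5(24/35) − 6(11/35) = -54/35.

-54/35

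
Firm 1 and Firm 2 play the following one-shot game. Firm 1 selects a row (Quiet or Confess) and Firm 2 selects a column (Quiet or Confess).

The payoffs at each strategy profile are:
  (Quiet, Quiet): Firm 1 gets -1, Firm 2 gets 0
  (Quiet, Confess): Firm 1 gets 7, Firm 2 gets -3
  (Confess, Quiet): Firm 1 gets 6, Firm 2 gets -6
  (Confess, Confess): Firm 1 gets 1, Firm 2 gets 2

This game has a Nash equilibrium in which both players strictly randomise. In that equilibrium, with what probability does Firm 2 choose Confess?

Let y be the probability that Firm 2 plays Quiet. In a completely mixed equilibrium, Firm 1 must be indifferent between Quiet and Confess.
Firm 1's expected payoff from Quiet is −y + 7(1−y); from Confess it is 6y + (1−y).
Setting these equal: −8y + 7 = 5y + 1, so y = 6/13.
Therefore Firm 2 plays Confess with probability 1 − 6/13 = 7/13.

7/13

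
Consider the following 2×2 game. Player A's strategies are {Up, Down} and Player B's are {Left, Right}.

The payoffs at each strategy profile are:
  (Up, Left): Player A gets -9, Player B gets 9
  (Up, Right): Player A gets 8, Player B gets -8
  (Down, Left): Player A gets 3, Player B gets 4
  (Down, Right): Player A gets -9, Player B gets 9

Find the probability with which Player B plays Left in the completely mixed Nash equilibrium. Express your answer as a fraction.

17/29

Let q be the probability that Player B plays Left. In a completely mixed equilibrium, Player A must be indifferent between Up and Down.
Player A's expected payoff from Up is −9q + 8(1−q); from Down it is 3q − 9(1−q).
Setting these equal: −17q + 8 = 12q − 9, so q = 17/29.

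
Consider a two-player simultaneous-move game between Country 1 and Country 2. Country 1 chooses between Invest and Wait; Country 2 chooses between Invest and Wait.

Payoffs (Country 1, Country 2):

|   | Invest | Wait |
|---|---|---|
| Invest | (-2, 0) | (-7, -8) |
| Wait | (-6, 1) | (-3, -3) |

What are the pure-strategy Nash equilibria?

(Invest, Invest)

(Invest, Invest): Country 1 gets -2 ≥ -6 from Wait, and Country 2 gets 0 ≥ -8 from Wait — Nash equilibrium.
(Invest, Wait): Country 1 prefers Wait (-3 > -7); Country 2 prefers Invest (0 > -8) — not an equilibrium.
(Wait, Invest): Country 1 prefers Invest (-2 > -6) — not an equilibrium.
(Wait, Wait): Country 2 prefers Invest (1 > -3) — not an equilibrium.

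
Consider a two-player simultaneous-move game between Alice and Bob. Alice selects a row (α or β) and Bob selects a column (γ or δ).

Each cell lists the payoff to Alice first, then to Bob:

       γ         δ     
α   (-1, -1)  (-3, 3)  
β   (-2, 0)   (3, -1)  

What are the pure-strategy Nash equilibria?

none

(α, γ): Bob prefers δ (3 > -1) — not an equilibrium.
(α, δ): Alice prefers β (3 > -3) — not an equilibrium.
(β, γ): Alice prefers α (-1 > -2) — not an equilibrium.
(β, δ): Bob prefers γ (0 > -1) — not an equilibrium.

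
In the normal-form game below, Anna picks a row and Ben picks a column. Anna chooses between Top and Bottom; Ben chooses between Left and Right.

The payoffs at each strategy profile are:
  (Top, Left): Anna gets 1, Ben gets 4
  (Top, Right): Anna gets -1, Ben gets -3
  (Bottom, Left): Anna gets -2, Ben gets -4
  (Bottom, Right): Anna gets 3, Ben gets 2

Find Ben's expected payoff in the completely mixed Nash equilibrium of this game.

-4/13

First find x, the probability Anna plays Top, from Ben's indifference between Left and Right: 4x − 4(1−x) = −3x + 2(1−x), giving x = 6/13.
Since Ben is indifferent in equilibrium, Ben's expected payoff equals the payoff from either column against (6/13, 7/13). Using Left: 4(6/13) − 4(7/13) = -4/13.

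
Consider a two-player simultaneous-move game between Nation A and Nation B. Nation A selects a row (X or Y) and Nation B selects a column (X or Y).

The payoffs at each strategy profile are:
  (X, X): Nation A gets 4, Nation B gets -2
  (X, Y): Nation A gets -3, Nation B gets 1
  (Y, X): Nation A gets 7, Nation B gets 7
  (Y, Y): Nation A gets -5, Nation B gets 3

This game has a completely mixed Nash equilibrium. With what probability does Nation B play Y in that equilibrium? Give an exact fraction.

3/5

Let c be the probability that Nation B plays X. In a completely mixed equilibrium, Nation A must be indifferent between X and Y.
Nation A's expected payoff from X is 4c − 3(1−c); from Y it is 7c − 5(1−c).
Setting these equal: 7c − 3 = 12c − 5, so c = 2/5.
Therefore Nation B plays Y with probability 1 − 2/5 = 3/5.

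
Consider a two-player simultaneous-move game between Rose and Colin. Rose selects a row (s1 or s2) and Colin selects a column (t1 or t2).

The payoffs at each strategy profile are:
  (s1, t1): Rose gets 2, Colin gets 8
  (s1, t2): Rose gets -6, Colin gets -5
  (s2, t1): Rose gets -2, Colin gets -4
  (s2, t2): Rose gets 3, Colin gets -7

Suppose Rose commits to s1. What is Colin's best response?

Against s1, Colin earns 8 from t1 and -5 from t2.
So t1 is the best response.

t1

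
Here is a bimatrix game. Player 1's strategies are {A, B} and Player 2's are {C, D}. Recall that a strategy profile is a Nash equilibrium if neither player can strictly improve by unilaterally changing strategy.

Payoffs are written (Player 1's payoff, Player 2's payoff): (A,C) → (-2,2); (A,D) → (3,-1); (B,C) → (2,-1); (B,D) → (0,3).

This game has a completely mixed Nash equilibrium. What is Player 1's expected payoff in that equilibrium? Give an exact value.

First find q, the probability Player 2 plays C, from Player 1's indifference between A and B: −2q + 3(1−q) = 2q, giving q = 3/7.
Since Player 1 is indifferent in equilibrium, Player 1's expected payoff equals the payoff from either row against (3/7, 4/7). Using A: −2(3/7) + 3(4/7) = 6/7.

6/7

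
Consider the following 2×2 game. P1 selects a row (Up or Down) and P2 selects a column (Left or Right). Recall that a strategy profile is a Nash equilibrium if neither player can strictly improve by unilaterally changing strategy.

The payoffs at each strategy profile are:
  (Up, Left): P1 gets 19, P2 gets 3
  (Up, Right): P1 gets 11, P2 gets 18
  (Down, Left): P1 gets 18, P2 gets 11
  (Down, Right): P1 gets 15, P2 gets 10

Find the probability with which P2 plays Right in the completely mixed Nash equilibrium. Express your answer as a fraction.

Let y be the probability that P2 plays Left. In a completely mixed equilibrium, P1 must be indifferent between Up and Down.
P1's expected payoff from Up is 19y + 11(1−y); from Down it is 18y + 15(1−y).
Setting these equal: 8y + 11 = 3y + 15, so y = 4/5.
Therefore P2 plays Right with probability 1 − 4/5 = 1/5.

1/5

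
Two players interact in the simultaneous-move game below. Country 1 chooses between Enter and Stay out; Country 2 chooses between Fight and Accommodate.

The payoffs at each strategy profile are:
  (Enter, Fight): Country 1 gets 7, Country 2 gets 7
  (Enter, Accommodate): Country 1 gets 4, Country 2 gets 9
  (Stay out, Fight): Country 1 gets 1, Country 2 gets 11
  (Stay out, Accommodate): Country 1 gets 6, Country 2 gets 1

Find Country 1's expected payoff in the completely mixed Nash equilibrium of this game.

19/4

First find y, the probability Country 2 plays Fight, from Country 1's indifference between Enter and Stay out: 7y + 4(1−y) = y + 6(1−y), giving y = 1/4.
Since Country 1 is indifferent in equilibrium, Country 1's expected payoff equals the payoff from either row against (1/4, 3/4). Using Enter: 7(1/4) + 4(3/4) = 19/4.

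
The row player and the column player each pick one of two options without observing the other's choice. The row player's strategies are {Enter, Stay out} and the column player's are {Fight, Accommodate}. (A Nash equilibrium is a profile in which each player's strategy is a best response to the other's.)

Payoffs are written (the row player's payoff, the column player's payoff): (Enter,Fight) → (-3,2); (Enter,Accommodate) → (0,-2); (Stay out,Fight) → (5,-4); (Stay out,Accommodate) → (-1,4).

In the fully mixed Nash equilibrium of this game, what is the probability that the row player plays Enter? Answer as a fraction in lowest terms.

2/3

Let r be the probability that the row player plays Enter. In a completely mixed equilibrium, the column player must be indifferent between Fight and Accommodate.
The column player's expected payoff from Fight is 2r − 4(1−r); from Accommodate it is −2r + 4(1−r).
Setting these equal: 6r − 4 = −6r + 4, so r = 2/3.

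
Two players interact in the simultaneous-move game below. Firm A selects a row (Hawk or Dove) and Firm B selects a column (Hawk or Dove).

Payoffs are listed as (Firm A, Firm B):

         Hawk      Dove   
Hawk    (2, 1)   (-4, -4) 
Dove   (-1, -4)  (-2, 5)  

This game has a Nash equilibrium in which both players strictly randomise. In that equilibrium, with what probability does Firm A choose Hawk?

9/14

Let r be the probability that Firm A plays Hawk. In a completely mixed equilibrium, Firm B must be indifferent between Hawk and Dove.
Firm B's expected payoff from Hawk is r − 4(1−r); from Dove it is −4r + 5(1−r).
Setting these equal: 5r − 4 = −9r + 5, so r = 9/14.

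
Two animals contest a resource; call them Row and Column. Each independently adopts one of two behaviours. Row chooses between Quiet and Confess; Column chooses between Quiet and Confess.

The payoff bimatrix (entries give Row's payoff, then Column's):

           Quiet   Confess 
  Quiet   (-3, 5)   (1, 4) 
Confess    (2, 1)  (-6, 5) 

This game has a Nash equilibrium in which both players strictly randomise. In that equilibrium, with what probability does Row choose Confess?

Let r be the probability that Row plays Quiet. In a completely mixed equilibrium, Column must be indifferent between Quiet and Confess.
Column's expected payoff from Quiet is 5r + (1−r); from Confess it is 4r + 5(1−r).
Setting these equal: 4r + 1 = −r + 5, so r = 4/5.
Therefore Row plays Confess with probability 1 − 4/5 = 1/5.

1/5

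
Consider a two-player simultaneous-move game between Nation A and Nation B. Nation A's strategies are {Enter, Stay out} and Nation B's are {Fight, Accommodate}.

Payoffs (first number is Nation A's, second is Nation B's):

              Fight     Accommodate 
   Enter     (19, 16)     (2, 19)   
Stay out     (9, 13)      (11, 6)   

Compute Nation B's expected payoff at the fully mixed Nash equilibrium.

First find p, the probability Nation A plays Enter, from Nation B's indifference between Fight and Accommodate: 16p + 13(1−p) = 19p + 6(1−p), giving p = 7/10.
Since Nation B is indifferent in equilibrium, Nation B's expected payoff equals the payoff from either column against (7/10, 3/10). Using Fight: 16(7/10) + 13(3/10) = 151/10.

151/10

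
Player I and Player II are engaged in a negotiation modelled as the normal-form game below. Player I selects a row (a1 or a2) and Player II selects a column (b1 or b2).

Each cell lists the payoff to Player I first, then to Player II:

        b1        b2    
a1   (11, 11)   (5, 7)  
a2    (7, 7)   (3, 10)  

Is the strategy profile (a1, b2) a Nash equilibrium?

No

At (a1, b2), Player I earns 5; switching to a2 would give 3, so Player I has no profitable deviation.
Player II earns 7; switching to b1 would give 11, so Player II would deviate.
Since at least one player can profitably deviate, this is not a Nash equilibrium.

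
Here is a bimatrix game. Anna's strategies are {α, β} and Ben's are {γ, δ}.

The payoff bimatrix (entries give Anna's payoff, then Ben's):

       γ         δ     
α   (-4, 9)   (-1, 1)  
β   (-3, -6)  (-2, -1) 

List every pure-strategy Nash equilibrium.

none

(α, γ): Anna prefers β (-3 > -4) — not an equilibrium.
(α, δ): Ben prefers γ (9 > 1) — not an equilibrium.
(β, γ): Ben prefers δ (-1 > -6) — not an equilibrium.
(β, δ): Anna prefers α (-1 > -2) — not an equilibrium.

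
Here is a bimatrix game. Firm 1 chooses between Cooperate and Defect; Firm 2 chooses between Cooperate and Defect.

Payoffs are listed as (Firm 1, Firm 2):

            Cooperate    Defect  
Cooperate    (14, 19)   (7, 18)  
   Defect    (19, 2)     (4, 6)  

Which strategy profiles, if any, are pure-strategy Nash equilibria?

none

(Cooperate, Cooperate): Firm 1 prefers Defect (19 > 14) — not an equilibrium.
(Cooperate, Defect): Firm 2 prefers Cooperate (19 > 18) — not an equilibrium.
(Defect, Cooperate): Firm 2 prefers Defect (6 > 2) — not an equilibrium.
(Defect, Defect): Firm 1 prefers Cooperate (7 > 4) — not an equilibrium.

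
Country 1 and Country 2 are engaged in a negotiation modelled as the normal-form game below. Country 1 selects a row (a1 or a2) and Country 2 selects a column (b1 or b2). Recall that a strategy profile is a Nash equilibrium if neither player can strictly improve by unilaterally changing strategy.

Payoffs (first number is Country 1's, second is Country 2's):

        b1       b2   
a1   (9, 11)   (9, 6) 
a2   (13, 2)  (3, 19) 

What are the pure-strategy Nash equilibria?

none

(a1, b1): Country 1 prefers a2 (13 > 9) — not an equilibrium.
(a1, b2): Country 2 prefers b1 (11 > 6) — not an equilibrium.
(a2, b1): Country 2 prefers b2 (19 > 2) — not an equilibrium.
(a2, b2): Country 1 prefers a1 (9 > 3) — not an equilibrium.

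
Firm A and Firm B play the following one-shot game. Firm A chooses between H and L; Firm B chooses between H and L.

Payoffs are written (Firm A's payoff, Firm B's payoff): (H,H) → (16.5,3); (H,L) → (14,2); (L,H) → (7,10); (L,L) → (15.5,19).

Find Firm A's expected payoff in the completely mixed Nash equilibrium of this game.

631/44

First find q, the probability Firm B plays H, from Firm A's indifference between H and L: 16.5q + 14(1−q) = 7q + 15.5(1−q), giving q = 3/22.
Since Firm A is indifferent in equilibrium, Firm A's expected payoff equals the payoff from either row against (3/22, 19/22). Using H: 16.5(3/22) + 14(19/22) = 631/44.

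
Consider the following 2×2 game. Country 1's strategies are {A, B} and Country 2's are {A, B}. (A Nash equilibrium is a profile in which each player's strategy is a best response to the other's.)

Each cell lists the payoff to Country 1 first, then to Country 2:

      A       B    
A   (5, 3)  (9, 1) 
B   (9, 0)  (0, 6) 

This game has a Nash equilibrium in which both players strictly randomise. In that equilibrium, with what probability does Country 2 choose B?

Let q be the probability that Country 2 plays A. In a completely mixed equilibrium, Country 1 must be indifferent between A and B.
Country 1's expected payoff from A is 5q + 9(1−q); from B it is 9q.
Setting these equal: −4q + 9 = 9q, so q = 9/13.
Therefore Country 2 plays B with probability 1 − 9/13 = 4/13.

4/13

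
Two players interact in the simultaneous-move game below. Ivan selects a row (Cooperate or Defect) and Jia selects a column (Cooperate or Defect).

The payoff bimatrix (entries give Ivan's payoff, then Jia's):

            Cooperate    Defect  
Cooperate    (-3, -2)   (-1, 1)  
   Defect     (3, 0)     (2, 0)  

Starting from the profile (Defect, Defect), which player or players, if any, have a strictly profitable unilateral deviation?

Neither

Ivan at (Defect, Defect) earns 2; deviating to Cooperate yields -1 — not better.
Jia earns 0; deviating to Cooperate yields 0 — not better.
Neither player can strictly improve; the profile is a Nash equilibrium.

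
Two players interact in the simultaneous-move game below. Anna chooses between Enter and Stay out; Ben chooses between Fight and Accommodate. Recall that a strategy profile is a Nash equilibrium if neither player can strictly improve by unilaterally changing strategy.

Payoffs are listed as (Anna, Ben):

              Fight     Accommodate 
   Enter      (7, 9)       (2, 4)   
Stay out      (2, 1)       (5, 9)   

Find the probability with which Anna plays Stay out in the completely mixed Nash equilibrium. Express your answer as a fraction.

Let r be the probability that Anna plays Enter. In a completely mixed equilibrium, Ben must be indifferent between Fight and Accommodate.
Ben's expected payoff from Fight is 9r + (1−r); from Accommodate it is 4r + 9(1−r).
Setting these equal: 8r + 1 = −5r + 9, so r = 8/13.
Therefore Anna plays Stay out with probability 1 − 8/13 = 5/13.

5/13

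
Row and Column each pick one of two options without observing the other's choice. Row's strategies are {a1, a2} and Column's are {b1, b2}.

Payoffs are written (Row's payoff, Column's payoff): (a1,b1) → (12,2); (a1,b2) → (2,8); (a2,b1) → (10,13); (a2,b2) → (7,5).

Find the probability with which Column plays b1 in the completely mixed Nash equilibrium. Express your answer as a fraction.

5/7

Let q be the probability that Column plays b1. In a completely mixed equilibrium, Row must be indifferent between a1 and a2.
Row's expected payoff from a1 is 12q + 2(1−q); from a2 it is 10q + 7(1−q).
Setting these equal: 10q + 2 = 3q + 7, so q = 5/7.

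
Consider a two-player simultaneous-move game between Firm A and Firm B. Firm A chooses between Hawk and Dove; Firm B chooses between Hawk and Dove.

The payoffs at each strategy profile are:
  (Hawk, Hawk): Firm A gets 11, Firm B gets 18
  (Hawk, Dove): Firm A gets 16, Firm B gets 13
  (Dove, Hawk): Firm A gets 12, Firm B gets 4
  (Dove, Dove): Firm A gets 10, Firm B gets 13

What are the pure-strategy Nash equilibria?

(Hawk, Hawk): Firm A prefers Dove (12 > 11) — not an equilibrium.
(Hawk, Dove): Firm B prefers Hawk (18 > 13) — not an equilibrium.
(Dove, Hawk): Firm B prefers Dove (13 > 4) — not an equilibrium.
(Dove, Dove): Firm A prefers Hawk (16 > 10) — not an equilibrium.

none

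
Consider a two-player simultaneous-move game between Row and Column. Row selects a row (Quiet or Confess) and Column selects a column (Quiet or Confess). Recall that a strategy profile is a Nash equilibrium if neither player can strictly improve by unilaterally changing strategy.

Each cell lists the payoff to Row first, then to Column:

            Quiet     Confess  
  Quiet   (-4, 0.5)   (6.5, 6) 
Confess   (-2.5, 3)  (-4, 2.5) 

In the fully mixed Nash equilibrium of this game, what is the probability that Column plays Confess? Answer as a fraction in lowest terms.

Let c be the probability that Column plays Quiet. In a completely mixed equilibrium, Row must be indifferent between Quiet and Confess.
Row's expected payoff from Quiet is −4c + 6.5(1−c); from Confess it is −2.5c − 4(1−c).
Setting these equal: −10.5c + 6.5 = 1.5c − 4, so c = 7/8.
Therefore Column plays Confess with probability 1 − 7/8 = 1/8.

1/8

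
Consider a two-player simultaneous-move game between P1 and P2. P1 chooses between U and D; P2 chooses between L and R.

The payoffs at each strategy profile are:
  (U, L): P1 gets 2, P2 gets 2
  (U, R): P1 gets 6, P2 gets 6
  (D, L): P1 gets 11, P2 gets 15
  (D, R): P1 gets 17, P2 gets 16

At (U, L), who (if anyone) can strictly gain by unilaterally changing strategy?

Both

P1 at (U, L) earns 2; deviating to D yields 11 — a strict improvement.
P2 earns 2; deviating to R yields 6 — a strict improvement.
Both P1 and P2 have strictly profitable deviations.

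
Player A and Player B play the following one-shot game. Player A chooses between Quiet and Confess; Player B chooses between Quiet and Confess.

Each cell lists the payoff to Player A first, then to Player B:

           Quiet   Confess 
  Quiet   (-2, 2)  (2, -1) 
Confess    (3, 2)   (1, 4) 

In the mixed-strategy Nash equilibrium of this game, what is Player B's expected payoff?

2

First find x, the probability Player A plays Quiet, from Player B's indifference between Quiet and Confess: 2x + 2(1−x) = −x + 4(1−x), giving x = 2/5.
Since Player B is indifferent in equilibrium, Player B's expected payoff equals the payoff from either column against (2/5, 3/5). Using Quiet: 2(2/5) + 2(3/5) = 2.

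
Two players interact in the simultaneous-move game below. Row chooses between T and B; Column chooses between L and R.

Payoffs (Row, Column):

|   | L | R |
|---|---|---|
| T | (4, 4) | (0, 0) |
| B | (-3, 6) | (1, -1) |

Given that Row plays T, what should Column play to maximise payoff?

Against T, Column earns 4 from L and 0 from R.
So L is the best response.

L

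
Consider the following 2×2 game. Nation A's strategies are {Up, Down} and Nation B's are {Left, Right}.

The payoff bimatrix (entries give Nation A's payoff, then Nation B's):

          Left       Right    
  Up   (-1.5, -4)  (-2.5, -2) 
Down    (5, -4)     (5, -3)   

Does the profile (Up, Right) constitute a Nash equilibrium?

No

At (Up, Right), Nation A earns -2.5; switching to Down would give 5, so Nation A would deviate.
Nation B earns -2; switching to Left would give -4, so Nation B has no profitable deviation.
Since at least one player can profitably deviate, this is not a Nash equilibrium.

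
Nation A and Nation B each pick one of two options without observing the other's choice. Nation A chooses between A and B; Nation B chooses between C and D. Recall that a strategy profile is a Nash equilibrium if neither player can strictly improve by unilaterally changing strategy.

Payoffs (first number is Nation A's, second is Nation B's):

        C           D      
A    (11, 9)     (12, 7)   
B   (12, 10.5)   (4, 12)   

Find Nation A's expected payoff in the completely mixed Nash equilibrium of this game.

100/9

First find y, the probability Nation B plays C, from Nation A's indifference between A and B: 11y + 12(1−y) = 12y + 4(1−y), giving y = 8/9.
Since Nation A is indifferent in equilibrium, Nation A's expected payoff equals the payoff from either row against (8/9, 1/9). Using A: 11(8/9) + 12(1/9) = 100/9.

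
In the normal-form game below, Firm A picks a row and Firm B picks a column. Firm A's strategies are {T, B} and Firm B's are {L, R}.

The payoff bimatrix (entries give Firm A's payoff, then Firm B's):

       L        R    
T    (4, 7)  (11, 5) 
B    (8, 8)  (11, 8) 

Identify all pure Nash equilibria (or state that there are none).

(B, L) and (B, R)

(T, L): Firm A prefers B (8 > 4) — not an equilibrium.
(T, R): Firm B prefers L (7 > 5) — not an equilibrium.
(B, L): Firm A gets 8 ≥ 4 from T, and Firm B gets 8 ≥ 8 from R — Nash equilibrium.
(B, R): Firm A gets 11 ≥ 11 from T, and Firm B gets 8 ≥ 8 from L — Nash equilibrium.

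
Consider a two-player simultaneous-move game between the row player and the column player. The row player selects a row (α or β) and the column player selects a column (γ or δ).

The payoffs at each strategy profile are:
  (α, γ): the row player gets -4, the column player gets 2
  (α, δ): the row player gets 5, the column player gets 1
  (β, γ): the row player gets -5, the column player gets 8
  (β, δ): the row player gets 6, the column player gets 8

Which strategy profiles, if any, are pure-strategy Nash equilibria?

(α, γ) and (β, δ)

(α, γ): the row player gets -4 ≥ -5 from β, and the column player gets 2 ≥ 1 from δ — Nash equilibrium.
(α, δ): the row player prefers β (6 > 5); the column player prefers γ (2 > 1) — not an equilibrium.
(β, γ): the row player prefers α (-4 > -5) — not an equilibrium.
(β, δ): the row player gets 6 ≥ 5 from α, and the column player gets 8 ≥ 8 from γ — Nash equilibrium.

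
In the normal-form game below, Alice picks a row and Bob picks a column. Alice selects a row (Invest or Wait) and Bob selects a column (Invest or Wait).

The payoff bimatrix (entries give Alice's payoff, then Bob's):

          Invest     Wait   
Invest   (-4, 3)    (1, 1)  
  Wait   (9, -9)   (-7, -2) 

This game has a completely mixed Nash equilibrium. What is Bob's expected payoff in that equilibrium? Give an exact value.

First find p, the probability Alice plays Invest, from Bob's indifference between Invest and Wait: 3p − 9(1−p) = p − 2(1−p), giving p = 7/9.
Since Bob is indifferent in equilibrium, Bob's expected payoff equals the payoff from either column against (7/9, 2/9). Using Invest: 3(7/9) − 9(2/9) = 1/3.

1/3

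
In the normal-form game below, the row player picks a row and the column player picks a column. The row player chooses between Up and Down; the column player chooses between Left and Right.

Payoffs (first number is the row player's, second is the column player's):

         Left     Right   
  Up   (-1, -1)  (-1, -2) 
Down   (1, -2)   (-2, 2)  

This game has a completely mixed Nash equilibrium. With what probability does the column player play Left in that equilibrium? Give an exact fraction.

1/3

Let c be the probability that the column player plays Left. In a completely mixed equilibrium, the row player must be indifferent between Up and Down.
The row player's expected payoff from Up is −c − (1−c); from Down it is c − 2(1−c).
Setting these equal: -1 = 3c − 2, so c = 1/3.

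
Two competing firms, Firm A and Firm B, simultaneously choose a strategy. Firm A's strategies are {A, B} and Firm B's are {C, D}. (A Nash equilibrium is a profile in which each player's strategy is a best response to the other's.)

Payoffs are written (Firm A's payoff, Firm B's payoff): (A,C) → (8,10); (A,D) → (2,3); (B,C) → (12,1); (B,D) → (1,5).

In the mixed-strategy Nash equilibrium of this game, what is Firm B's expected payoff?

47/11

First find p, the probability Firm A plays A, from Firm B's indifference between C and D: 10p + (1−p) = 3p + 5(1−p), giving p = 4/11.
Since Firm B is indifferent in equilibrium, Firm B's expected payoff equals the payoff from either column against (4/11, 7/11). Using C: 10(4/11) + (7/11) = 47/11.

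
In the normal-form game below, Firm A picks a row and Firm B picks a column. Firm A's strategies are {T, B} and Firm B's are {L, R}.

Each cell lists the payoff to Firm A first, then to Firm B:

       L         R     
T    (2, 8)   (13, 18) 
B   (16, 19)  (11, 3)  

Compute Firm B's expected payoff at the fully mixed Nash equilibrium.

159/13

First find p, the probability Firm A plays T, from Firm B's indifference between L and R: 8p + 19(1−p) = 18p + 3(1−p), giving p = 8/13.
Since Firm B is indifferent in equilibrium, Firm B's expected payoff equals the payoff from either column against (8/13, 5/13). Using L: 8(8/13) + 19(5/13) = 159/13.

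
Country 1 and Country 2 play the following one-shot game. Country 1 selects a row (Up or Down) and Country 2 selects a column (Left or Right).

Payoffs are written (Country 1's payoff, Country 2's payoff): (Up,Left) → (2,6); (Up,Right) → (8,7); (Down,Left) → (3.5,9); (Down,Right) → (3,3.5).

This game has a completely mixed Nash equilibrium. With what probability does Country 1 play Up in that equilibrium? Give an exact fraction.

11/13

Let p be the probability that Country 1 plays Up. In a completely mixed equilibrium, Country 2 must be indifferent between Left and Right.
Country 2's expected payoff from Left is 6p + 9(1−p); from Right it is 7p + 3.5(1−p).
Setting these equal: −3p + 9 = 3.5p + 3.5, so p = 11/13.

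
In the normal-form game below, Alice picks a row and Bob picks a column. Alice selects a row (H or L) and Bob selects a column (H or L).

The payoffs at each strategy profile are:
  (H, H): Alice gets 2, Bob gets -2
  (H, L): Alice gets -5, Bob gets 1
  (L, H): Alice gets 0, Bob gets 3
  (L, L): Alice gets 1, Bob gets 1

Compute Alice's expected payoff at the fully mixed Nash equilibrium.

First find q, the probability Bob plays H, from Alice's indifference between H and L: 2q − 5(1−q) = (1−q), giving q = 3/4.
Since Alice is indifferent in equilibrium, Alice's expected payoff equals the payoff from either row against (3/4, 1/4). Using H: 2(3/4) − 5(1/4) = 1/4.

1/4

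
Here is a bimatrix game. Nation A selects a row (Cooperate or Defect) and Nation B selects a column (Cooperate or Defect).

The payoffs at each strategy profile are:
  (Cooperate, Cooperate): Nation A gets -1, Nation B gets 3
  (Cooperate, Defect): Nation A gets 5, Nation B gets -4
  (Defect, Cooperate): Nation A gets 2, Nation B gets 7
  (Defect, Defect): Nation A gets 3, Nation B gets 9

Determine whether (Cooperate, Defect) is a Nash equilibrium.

No

At (Cooperate, Defect), Nation A earns 5; switching to Defect would give 3, so Nation A has no profitable deviation.
Nation B earns -4; switching to Cooperate would give 3, so Nation B would deviate.
Since at least one player can profitably deviate, this is not a Nash equilibrium.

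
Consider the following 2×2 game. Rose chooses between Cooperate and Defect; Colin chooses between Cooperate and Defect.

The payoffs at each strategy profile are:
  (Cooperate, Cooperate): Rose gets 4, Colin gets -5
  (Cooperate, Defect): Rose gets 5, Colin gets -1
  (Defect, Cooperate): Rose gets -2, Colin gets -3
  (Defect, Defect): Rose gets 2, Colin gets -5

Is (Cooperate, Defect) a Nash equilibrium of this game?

At (Cooperate, Defect), Rose earns 5; switching to Defect would give 2, so Rose has no profitable deviation.
Colin earns -1; switching to Cooperate would give -5, so Colin has no profitable deviation.
Neither player can gain by a unilateral deviation, so this profile is a Nash equilibrium.

Yes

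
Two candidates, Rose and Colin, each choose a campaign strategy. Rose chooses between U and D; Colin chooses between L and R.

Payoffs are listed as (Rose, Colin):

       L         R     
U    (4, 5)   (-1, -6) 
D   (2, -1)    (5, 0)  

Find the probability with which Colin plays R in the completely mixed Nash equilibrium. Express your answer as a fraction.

1/4

Let q be the probability that Colin plays L. In a completely mixed equilibrium, Rose must be indifferent between U and D.
Rose's expected payoff from U is 4q − (1−q); from D it is 2q + 5(1−q).
Setting these equal: 5q − 1 = −3q + 5, so q = 3/4.
Therefore Colin plays R with probability 1 − 3/4 = 1/4.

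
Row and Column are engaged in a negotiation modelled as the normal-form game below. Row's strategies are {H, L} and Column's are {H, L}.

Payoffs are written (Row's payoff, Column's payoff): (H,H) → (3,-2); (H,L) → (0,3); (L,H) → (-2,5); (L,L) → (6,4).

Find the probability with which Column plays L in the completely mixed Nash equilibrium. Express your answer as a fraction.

5/11

Let q be the probability that Column plays H. In a completely mixed equilibrium, Row must be indifferent between H and L.
Row's expected payoff from H is 3q; from L it is −2q + 6(1−q).
Setting these equal: 3q = −8q + 6, so q = 6/11.
Therefore Column plays L with probability 1 − 6/11 = 5/11.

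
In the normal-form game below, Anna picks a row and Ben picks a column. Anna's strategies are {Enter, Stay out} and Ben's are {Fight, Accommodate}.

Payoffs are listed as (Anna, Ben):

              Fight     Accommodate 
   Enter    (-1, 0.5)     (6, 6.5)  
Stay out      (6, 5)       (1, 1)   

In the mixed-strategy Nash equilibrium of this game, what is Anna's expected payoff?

37/12

First find y, the probability Ben plays Fight, from Anna's indifference between Enter and Stay out: −y + 6(1−y) = 6y + (1−y), giving y = 5/12.
Since Anna is indifferent in equilibrium, Anna's expected payoff equals the payoff from either row against (5/12, 7/12). Using Enter: −(5/12) + 6(7/12) = 37/12.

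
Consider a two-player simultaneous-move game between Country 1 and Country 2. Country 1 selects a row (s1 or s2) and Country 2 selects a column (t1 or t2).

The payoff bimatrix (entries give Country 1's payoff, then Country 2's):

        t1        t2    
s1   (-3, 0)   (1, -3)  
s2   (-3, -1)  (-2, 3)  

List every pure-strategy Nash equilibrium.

(s1, t1)

(s1, t1): Country 1 gets -3 ≥ -3 from s2, and Country 2 gets 0 ≥ -3 from t2 — Nash equilibrium.
(s1, t2): Country 2 prefers t1 (0 > -3) — not an equilibrium.
(s2, t1): Country 2 prefers t2 (3 > -1) — not an equilibrium.
(s2, t2): Country 1 prefers s1 (1 > -2) — not an equilibrium.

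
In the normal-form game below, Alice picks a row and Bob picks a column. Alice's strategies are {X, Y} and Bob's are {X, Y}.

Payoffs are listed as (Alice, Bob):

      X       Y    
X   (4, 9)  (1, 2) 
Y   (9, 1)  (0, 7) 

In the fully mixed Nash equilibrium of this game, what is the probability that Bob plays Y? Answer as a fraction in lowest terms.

Let c be the probability that Bob plays X. In a completely mixed equilibrium, Alice must be indifferent between X and Y.
Alice's expected payoff from X is 4c + (1−c); from Y it is 9c.
Setting these equal: 3c + 1 = 9c, so c = 1/6.
Therefore Bob plays Y with probability 1 − 1/6 = 5/6.

5/6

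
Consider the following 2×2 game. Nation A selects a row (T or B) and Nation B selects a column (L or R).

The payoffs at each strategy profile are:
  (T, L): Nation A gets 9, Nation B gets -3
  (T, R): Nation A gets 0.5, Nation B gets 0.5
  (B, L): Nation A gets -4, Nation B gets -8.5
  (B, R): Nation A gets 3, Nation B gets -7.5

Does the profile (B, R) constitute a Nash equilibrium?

Yes

At (B, R), Nation A earns 3; switching to T would give 0.5, so Nation A has no profitable deviation.
Nation B earns -7.5; switching to L would give -8.5, so Nation B has no profitable deviation.
Neither player can gain by a unilateral deviation, so this profile is a Nash equilibrium.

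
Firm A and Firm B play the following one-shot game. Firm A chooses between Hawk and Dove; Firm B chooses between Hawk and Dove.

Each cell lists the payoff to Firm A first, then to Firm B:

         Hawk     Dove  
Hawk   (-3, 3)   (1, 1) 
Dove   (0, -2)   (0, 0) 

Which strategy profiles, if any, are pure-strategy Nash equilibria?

(Hawk, Hawk): Firm A prefers Dove (0 > -3) — not an equilibrium.
(Hawk, Dove): Firm B prefers Hawk (3 > 1) — not an equilibrium.
(Dove, Hawk): Firm B prefers Dove (0 > -2) — not an equilibrium.
(Dove, Dove): Firm A prefers Hawk (1 > 0) — not an equilibrium.

none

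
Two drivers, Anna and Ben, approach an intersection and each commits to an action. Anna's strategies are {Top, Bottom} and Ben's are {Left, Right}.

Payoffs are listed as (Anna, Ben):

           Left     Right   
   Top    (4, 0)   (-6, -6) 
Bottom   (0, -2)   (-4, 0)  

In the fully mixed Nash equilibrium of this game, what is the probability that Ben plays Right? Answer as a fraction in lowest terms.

Let c be the probability that Ben plays Left. In a completely mixed equilibrium, Anna must be indifferent between Top and Bottom.
Anna's expected payoff from Top is 4c − 6(1−c); from Bottom it is −4(1−c).
Setting these equal: 10c − 6 = 4c − 4, so c = 1/3.
Therefore Ben plays Right with probability 1 − 1/3 = 2/3.

2/3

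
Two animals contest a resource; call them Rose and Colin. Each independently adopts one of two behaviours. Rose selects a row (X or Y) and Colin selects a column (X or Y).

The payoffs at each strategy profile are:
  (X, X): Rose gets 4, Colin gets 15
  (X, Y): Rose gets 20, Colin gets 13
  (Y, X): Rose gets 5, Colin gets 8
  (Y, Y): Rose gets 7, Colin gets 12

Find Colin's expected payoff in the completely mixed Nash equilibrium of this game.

First find x, the probability Rose plays X, from Colin's indifference between X and Y: 15x + 8(1−x) = 13x + 12(1−x), giving x = 2/3.
Since Colin is indifferent in equilibrium, Colin's expected payoff equals the payoff from either column against (2/3, 1/3). Using X: 15(2/3) + 8(1/3) = 38/3.

38/3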